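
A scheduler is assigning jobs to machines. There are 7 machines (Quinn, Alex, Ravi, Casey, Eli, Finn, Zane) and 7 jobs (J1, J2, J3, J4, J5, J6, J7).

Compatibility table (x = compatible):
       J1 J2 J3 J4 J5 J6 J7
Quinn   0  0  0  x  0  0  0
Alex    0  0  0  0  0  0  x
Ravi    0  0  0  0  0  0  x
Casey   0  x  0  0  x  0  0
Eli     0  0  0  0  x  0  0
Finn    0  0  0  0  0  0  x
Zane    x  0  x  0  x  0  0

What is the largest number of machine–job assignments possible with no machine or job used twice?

5

For example, pair Quinn→J4, Alex→J7, Casey→J2, Eli→J5, Zane→J3.
The set {Alex, Ravi, Finn} has only 1 neighbour ({J7}), so by Hall's theorem at most 5 of the 7 machines can be matched.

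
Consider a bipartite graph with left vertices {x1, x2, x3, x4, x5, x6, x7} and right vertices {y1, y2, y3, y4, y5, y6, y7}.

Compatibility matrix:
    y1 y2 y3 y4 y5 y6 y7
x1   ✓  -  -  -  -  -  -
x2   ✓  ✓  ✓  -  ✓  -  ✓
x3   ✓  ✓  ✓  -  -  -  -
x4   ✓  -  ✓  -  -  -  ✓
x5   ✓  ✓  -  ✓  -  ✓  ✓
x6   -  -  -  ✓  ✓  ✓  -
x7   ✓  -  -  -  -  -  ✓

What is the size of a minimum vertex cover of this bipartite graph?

A maximum matching has 7 edges (e.g. x1–y1, x2–y5, x3–y2, x4–y3, x5–y6, x6–y4, x7–y7).
By König's theorem the minimum vertex cover has the same size. One such cover is {x1, x2, x3, x4, x5, x6, x7}.

7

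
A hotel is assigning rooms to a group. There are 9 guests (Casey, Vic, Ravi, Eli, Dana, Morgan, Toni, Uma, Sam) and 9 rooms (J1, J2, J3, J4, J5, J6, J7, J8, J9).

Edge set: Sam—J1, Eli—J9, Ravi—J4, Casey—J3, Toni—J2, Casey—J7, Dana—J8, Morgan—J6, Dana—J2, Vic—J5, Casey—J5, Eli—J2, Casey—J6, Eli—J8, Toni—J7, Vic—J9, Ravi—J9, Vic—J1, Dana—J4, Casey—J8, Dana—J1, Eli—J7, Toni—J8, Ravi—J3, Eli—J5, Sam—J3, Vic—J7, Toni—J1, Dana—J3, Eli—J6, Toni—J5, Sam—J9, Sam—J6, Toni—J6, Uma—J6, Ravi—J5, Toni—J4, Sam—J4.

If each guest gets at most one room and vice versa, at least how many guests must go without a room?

1

A valid assignment of size 8: Casey→J3, Vic→J5, Ravi→J4, Eli→J2, Dana→J1, Morgan→J6, Toni→J7, Sam→J9.
The set {Morgan, Uma} has only 1 neighbour ({J6}), so by Hall's theorem at most 8 of the 9 guests can be matched.
That matches 8 of the 9, leaving 1 unmatched; no matching can do better.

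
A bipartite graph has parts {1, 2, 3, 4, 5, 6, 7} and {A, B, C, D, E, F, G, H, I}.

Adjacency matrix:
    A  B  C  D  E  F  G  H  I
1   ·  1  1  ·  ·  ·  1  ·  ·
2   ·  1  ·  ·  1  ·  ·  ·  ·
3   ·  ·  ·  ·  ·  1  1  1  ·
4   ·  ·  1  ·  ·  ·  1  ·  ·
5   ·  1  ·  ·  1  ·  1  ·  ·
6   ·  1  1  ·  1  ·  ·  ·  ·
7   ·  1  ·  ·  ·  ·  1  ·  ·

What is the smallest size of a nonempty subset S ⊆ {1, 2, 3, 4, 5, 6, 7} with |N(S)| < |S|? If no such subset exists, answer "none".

5

Take S = {1, 2, 4, 5, 6}. Its neighbourhood is {B, C, E, G}, so |N(S)| = 4 < |S| = 5.
Every subset of size less than 5 has at least as many neighbours as members, so 5 is the minimum.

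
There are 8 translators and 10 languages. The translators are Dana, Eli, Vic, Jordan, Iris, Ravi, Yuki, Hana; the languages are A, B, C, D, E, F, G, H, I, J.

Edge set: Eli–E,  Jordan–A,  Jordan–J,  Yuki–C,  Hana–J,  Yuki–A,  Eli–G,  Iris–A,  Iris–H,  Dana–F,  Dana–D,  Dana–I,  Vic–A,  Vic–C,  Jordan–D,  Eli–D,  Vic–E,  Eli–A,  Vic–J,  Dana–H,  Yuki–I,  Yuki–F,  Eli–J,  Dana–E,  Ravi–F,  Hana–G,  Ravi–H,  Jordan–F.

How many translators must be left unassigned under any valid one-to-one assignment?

For example, pair Dana–H, Eli–G, Vic–E, Jordan–D, Iris–A, Ravi–F, Yuki–I, Hana–J.
This saturates every translator, so 8 is the maximum.
That matches 8 of the 8, leaving 0 unmatched; no matching can do better.

0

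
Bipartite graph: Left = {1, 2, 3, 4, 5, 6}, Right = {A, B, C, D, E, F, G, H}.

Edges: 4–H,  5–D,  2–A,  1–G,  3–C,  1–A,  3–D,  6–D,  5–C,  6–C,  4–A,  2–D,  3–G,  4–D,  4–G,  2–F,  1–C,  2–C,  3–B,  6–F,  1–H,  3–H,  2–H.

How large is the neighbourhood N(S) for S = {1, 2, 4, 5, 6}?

6

The union of neighbours of {1, 2, 4, 5, 6} is {A, C, D, F, G, H}, which has 6 elements.
Since |N(S)| = 6 ≥ |S| = 5, Hall's condition holds for this subset.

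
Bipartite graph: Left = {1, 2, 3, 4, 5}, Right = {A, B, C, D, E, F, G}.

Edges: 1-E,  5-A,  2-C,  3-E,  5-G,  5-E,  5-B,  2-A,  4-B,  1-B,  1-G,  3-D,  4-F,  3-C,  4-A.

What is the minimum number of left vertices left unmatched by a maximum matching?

A valid assignment of size 5: 1-E, 2-A, 3-C, 4-F, 5-B.
This saturates every left vertex, so 5 is the maximum.
That matches 5 of the 5, leaving 0 unmatched; no matching can do better.

0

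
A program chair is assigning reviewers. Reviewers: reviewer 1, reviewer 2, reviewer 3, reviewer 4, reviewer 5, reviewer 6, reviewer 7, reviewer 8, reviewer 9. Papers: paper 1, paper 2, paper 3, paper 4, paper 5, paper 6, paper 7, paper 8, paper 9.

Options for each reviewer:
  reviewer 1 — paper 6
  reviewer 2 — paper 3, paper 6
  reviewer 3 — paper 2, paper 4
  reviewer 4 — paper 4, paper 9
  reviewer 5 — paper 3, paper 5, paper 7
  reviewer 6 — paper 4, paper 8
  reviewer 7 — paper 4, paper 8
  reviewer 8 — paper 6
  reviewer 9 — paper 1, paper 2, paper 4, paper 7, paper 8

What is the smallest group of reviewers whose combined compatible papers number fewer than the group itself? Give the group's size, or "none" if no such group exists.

2

Take S = {reviewer 1, reviewer 8}. Its neighbourhood is {paper 6}, so |N(S)| = 1 < |S| = 2.
No single vertex violates Hall's condition since each has at least one neighbour, so 2 is the minimum.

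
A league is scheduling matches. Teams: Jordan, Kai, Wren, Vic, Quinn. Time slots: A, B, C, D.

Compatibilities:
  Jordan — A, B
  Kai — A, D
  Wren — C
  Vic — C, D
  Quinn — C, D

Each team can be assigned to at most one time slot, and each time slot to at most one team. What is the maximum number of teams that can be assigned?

For example, pair Jordan→B, Kai→A, Wren→C, Vic→D.
The set {Wren, Vic, Quinn} has only 2 neighbours ({C, D}), so by Hall's theorem at most 4 of the 5 teams can be matched.

4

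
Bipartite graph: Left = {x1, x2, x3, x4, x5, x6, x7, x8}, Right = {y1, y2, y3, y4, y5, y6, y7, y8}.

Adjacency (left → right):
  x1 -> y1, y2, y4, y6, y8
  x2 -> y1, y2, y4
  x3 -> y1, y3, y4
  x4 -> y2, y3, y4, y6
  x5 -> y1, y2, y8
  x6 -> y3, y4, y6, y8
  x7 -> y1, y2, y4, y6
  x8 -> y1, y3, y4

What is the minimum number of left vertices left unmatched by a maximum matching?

For example, pair x1→y8, x2→y4, x3→y1, x4→y6, x5→y2, x6→y3.
The set {x1, x2, x3, x4, x5, x6, x7, x8} has only 6 neighbours ({y1, y2, y3, y4, y6, y8}), so by Hall's theorem at most 6 of the 8 left vertices can be matched.
That matches 6 of the 8, leaving 2 unmatched; no matching can do better.

2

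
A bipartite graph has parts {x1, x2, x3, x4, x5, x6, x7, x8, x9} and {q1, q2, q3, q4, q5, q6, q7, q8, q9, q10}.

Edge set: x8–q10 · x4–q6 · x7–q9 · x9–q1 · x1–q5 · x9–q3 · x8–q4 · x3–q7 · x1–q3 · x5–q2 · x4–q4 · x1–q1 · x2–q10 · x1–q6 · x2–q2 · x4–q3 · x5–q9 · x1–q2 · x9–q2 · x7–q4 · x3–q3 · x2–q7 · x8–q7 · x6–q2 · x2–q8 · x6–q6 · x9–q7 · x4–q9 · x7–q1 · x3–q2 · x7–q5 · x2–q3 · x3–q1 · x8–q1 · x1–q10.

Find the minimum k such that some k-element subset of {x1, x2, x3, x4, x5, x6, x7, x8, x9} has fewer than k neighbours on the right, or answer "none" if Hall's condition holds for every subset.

none

A matching saturating every left vertex exists, for instance x1→q1, x2→q8, x3→q3, x4→q4, x5→q9, x6→q6, x7→q5, x8→q7, x9→q2.
By Hall's marriage theorem, this means |N(S)| ≥ |S| for every subset S, so no violating subset exists.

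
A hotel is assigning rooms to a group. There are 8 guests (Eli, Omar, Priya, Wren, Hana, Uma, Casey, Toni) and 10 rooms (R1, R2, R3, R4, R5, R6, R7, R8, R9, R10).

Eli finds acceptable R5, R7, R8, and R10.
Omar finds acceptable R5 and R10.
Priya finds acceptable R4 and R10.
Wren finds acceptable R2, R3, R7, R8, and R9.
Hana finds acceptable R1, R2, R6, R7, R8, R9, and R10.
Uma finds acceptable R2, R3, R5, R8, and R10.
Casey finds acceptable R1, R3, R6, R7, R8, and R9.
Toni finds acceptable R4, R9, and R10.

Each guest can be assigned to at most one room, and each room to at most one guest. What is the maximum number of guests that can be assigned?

For example, pair Eli→R7, Omar→R5, Priya→R10, Wren→R3, Hana→R6, Uma→R2, Casey→R9, Toni→R4.
All 8 guests are matched, so no larger matching exists.

8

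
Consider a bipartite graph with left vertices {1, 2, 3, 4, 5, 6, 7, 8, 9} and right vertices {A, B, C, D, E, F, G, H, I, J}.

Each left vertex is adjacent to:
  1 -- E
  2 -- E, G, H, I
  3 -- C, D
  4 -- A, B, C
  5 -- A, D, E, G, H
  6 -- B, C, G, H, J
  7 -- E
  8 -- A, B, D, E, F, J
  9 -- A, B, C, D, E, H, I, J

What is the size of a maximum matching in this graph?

8

One maximum matching: 1-E, 2-I, 3-C, 4-B, 5-G, 6-H, 8-A, 9-J.
The set {1, 7} has only 1 neighbour ({E}), so by Hall's theorem at most 8 of the 9 left vertices can be matched.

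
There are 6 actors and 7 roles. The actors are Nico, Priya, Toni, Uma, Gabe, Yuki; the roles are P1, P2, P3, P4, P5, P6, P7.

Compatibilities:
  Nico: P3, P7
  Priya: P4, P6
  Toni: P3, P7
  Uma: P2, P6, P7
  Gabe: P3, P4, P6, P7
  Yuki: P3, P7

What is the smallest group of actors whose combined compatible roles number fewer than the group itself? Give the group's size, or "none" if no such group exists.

Take S = {Nico, Toni, Yuki}. Its neighbourhood is {P3, P7}, so |N(S)| = 2 < |S| = 3.
Every subset of size less than 3 has at least as many neighbours as members, so 3 is the minimum.

3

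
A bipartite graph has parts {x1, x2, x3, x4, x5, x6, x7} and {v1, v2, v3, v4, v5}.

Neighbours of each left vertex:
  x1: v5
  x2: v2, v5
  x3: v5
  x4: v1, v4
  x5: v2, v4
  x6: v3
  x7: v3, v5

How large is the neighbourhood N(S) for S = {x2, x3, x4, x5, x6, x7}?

5

The union of neighbours of {x2, x3, x4, x5, x6, x7} is {v1, v2, v3, v4, v5}, which has 5 elements.
Since |N(S)| = 5 < |S| = 6, Hall's condition fails for this subset.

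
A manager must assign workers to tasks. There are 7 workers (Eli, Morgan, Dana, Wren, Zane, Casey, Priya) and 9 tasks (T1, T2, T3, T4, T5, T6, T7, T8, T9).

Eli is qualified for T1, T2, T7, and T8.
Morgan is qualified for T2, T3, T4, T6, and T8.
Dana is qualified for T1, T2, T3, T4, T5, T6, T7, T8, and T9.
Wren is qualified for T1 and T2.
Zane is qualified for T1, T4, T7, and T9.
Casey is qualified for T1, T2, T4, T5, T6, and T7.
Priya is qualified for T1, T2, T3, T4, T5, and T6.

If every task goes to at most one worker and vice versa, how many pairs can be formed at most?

7

For example, pair Eli→T8, Morgan→T3, Dana→T7, Wren→T2, Zane→T9, Casey→T5, Priya→T4.
This saturates every worker, so 7 is the maximum.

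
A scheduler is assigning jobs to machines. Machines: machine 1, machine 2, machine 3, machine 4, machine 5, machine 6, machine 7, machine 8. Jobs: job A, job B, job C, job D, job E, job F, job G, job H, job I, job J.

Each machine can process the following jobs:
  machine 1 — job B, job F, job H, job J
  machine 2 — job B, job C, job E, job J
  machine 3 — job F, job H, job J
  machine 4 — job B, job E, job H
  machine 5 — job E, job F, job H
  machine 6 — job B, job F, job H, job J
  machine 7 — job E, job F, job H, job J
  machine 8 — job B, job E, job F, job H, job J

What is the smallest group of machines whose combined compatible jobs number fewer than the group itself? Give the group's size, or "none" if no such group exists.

Take S = {machine 1, machine 3, machine 4, machine 5, machine 6, machine 7}. Its neighbourhood is {job B, job E, job F, job H, job J}, so |N(S)| = 5 < |S| = 6.
Every subset of size less than 6 has at least as many neighbours as members, so 6 is the minimum.

6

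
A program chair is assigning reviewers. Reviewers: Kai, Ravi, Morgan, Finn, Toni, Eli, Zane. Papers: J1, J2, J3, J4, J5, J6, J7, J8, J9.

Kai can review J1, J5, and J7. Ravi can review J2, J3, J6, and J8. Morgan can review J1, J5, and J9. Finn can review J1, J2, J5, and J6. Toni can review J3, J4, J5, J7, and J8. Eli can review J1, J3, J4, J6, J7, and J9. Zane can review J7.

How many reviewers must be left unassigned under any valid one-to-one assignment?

0

A valid assignment of size 7: Kai–J5, Ravi–J8, Morgan–J1, Finn–J6, Toni–J3, Eli–J9, Zane–J7.
This saturates every reviewer, so 7 is the maximum.
That matches 7 of the 7, leaving 0 unmatched; no matching can do better.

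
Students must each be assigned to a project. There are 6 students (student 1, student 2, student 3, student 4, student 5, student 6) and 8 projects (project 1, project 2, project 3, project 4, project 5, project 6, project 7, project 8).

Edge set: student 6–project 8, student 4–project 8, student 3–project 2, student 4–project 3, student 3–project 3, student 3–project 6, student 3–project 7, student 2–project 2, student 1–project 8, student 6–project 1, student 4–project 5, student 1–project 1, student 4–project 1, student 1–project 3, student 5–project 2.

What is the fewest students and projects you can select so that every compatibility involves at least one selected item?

5

The 5 edges student 1–project 3, student 2–project 2, student 3–project 7, student 4–project 1, student 6–project 8 form a matching, so any vertex cover needs at least 5 vertices (one per matched edge).
Conversely {student 1, student 3, student 4, student 6, project 2} meets every edge and has exactly 5 vertices, so 5 is optimal.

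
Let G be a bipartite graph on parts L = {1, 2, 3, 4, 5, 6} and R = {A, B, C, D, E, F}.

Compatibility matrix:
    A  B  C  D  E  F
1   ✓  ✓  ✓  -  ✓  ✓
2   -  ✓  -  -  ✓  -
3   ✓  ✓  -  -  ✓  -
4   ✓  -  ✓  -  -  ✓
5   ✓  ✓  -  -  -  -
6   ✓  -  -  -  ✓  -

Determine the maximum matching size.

5

One maximum matching: 1-F, 2-E, 3-A, 4-C, 5-B.
The set {2, 3, 5, 6} has only 3 neighbours ({A, B, E}), so by Hall's theorem at most 5 of the 6 left vertices can be matched.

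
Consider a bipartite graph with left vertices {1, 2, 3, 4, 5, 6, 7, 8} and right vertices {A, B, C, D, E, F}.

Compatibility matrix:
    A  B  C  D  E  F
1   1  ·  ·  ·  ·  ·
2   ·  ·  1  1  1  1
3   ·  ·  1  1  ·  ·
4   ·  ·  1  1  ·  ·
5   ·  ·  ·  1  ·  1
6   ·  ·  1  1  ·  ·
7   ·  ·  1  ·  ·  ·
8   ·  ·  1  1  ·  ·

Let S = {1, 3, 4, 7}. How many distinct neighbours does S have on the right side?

The union of neighbours of {1, 3, 4, 7} is {A, C, D}, which has 3 elements.
Since |N(S)| = 3 < |S| = 4, Hall's condition fails for this subset.

3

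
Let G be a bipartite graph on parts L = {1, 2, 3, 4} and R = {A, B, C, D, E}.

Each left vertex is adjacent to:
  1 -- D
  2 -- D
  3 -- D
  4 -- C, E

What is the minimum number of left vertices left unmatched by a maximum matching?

A valid assignment of size 2: 1–D, 4–E.
The set {1, 2, 3} has only 1 neighbour ({D}), so by Hall's theorem at most 2 of the 4 left vertices can be matched.
That matches 2 of the 4, leaving 2 unmatched; no matching can do better.

2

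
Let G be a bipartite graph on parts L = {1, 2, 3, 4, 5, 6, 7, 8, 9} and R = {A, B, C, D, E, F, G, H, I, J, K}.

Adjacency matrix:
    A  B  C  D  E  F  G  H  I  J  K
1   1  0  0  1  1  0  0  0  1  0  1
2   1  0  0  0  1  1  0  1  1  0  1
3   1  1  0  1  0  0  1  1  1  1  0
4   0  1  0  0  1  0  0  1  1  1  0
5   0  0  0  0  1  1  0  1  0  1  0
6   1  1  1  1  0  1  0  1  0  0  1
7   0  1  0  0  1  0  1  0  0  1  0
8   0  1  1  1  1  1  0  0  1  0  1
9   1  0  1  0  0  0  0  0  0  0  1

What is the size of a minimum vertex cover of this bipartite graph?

{1, 2, 3, 4, 5, 6, 7, 8, 9} is a vertex cover of size 9: every edge has an endpoint in this set.
No smaller cover exists because 1–D, 2–A, 3–G, 4–J, 5–E, 6–H, 7–B, 8–K, 9–C is a matching of size 9, and a cover must include an endpoint of each of these disjoint edges (König's theorem).

9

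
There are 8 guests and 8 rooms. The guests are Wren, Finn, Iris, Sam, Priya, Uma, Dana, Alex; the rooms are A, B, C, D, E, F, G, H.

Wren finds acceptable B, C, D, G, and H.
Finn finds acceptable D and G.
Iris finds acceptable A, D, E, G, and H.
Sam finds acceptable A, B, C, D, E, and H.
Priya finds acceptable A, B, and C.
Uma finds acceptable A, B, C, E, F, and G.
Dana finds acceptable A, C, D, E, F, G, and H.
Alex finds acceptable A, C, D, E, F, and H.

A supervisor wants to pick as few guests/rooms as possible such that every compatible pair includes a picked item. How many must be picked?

8

{Wren, Finn, Iris, Sam, Priya, Uma, Dana, Alex} is a vertex cover of size 8: every edge has an endpoint in this set.
No smaller cover exists because Wren–B, Finn–D, Iris–E, Sam–H, Priya–C, Uma–G, Dana–F, Alex–A is a matching of size 8, and a cover must include an endpoint of each of these disjoint edges (König's theorem).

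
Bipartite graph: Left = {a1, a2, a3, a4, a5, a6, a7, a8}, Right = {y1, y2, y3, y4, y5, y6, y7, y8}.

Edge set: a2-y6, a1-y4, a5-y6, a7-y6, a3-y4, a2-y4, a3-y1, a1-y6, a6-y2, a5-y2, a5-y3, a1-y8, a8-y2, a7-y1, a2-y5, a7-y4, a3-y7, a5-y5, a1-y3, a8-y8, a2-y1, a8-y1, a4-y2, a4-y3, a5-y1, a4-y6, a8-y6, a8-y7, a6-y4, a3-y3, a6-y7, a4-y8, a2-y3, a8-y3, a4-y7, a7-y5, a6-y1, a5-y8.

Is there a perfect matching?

For example, pair a1→y8, a2→y3, a3→y4, a4→y6, a5→y1, a6→y2, a7→y5, a8→y7.
All 8 left vertices are covered.

Yes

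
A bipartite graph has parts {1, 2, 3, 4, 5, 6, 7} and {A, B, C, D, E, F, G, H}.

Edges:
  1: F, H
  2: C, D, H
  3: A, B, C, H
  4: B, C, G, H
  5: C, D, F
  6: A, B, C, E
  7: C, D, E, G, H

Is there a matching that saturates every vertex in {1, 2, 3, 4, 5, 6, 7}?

Yes

One maximum matching: 1-H, 2-D, 3-A, 4-C, 5-F, 6-B, 7-G.
All 7 left vertices are covered.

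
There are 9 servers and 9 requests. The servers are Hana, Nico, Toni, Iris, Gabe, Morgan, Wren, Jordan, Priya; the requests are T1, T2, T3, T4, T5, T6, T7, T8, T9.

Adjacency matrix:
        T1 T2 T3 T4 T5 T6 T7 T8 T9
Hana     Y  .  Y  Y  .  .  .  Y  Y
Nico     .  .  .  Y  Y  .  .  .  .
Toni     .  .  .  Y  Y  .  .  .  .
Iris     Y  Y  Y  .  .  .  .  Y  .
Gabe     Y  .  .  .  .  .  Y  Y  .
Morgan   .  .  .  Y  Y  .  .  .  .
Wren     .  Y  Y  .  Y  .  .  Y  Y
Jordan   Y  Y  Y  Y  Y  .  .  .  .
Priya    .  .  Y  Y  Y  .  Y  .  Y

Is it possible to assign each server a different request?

No

The set {Nico, Toni, Morgan} has only 2 neighbours ({T4, T5}), so by Hall's theorem at most 8 of the 9 servers can be matched.
Hence no matching covers every server.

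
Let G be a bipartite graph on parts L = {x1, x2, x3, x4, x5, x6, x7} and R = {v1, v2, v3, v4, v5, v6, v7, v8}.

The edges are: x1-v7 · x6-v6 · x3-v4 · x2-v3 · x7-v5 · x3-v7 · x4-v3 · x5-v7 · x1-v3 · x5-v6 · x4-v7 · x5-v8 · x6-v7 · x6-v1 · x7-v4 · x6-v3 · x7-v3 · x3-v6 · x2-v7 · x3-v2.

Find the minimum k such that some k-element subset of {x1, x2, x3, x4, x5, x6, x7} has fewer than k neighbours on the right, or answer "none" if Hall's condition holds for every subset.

3

Take S = {x1, x2, x4}. Its neighbourhood is {v3, v7}, so |N(S)| = 2 < |S| = 3.
Every subset of size less than 3 has at least as many neighbours as members, so 3 is the minimum.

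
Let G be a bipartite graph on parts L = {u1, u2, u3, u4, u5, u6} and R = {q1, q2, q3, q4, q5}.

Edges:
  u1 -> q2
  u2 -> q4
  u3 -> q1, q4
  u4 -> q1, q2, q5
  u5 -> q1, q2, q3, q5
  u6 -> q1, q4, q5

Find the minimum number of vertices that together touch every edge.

{u5, q1, q2, q4, q5} is a vertex cover of size 5: every edge has an endpoint in this set.
No smaller cover exists because u1–q2, u2–q4, u3–q1, u4–q5, u5–q3 is a matching of size 5, and a cover must include an endpoint of each of these disjoint edges (König's theorem).

5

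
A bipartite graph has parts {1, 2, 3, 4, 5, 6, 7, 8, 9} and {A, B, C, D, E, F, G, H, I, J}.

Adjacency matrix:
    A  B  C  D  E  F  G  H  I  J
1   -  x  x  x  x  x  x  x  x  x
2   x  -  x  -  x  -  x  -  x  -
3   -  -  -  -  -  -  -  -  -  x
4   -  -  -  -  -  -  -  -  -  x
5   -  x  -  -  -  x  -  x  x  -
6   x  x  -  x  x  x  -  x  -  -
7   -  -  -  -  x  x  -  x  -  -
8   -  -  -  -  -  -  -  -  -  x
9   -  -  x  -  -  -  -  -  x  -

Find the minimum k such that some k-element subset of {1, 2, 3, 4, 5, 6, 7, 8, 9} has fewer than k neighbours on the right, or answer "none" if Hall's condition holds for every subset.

Take S = {3, 4}. Its neighbourhood is {J}, so |N(S)| = 1 < |S| = 2.
No single vertex violates Hall's condition since each has at least one neighbour, so 2 is the minimum.

2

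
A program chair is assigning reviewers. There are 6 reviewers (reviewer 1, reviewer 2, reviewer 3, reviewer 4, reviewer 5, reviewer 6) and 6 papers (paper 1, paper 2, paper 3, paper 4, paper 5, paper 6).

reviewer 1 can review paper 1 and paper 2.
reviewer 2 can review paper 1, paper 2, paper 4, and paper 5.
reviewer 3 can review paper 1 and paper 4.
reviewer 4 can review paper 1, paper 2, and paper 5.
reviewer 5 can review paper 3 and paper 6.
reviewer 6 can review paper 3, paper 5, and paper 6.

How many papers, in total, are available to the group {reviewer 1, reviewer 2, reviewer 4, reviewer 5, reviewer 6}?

The union of neighbours of {reviewer 1, reviewer 2, reviewer 4, reviewer 5, reviewer 6} is {paper 1, paper 2, paper 3, paper 4, paper 5, paper 6}, which has 6 elements.
Since |N(S)| = 6 ≥ |S| = 5, Hall's condition holds for this subset.

6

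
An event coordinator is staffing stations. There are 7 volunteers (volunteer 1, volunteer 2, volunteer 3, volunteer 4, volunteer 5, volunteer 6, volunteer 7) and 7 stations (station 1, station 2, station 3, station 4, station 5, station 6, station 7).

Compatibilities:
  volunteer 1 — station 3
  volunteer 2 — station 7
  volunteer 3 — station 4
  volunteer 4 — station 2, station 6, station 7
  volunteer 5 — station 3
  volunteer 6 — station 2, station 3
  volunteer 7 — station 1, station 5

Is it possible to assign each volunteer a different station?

The set {volunteer 1, volunteer 5} has only 1 neighbour ({station 3}), so by Hall's theorem at most 6 of the 7 volunteers can be matched.
Hence no matching covers every volunteer.

No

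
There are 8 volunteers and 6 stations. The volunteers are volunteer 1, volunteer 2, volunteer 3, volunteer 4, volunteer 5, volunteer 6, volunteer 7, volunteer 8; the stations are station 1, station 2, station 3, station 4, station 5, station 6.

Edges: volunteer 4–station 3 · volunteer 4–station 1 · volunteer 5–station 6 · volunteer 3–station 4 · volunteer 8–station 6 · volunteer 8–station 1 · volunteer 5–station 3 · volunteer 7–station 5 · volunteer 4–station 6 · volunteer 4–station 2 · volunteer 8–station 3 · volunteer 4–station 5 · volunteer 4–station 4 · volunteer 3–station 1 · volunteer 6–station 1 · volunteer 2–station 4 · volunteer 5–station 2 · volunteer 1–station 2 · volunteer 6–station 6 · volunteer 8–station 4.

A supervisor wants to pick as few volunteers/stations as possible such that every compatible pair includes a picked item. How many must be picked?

6

{station 1, station 2, station 3, station 4, station 5, station 6} is a vertex cover of size 6: every edge has an endpoint in this set.
No smaller cover exists because volunteer 1–station 2, volunteer 2–station 4, volunteer 3–station 1, volunteer 4–station 5, volunteer 5–station 3, volunteer 6–station 6 is a matching of size 6, and a cover must include an endpoint of each of these disjoint edges (König's theorem).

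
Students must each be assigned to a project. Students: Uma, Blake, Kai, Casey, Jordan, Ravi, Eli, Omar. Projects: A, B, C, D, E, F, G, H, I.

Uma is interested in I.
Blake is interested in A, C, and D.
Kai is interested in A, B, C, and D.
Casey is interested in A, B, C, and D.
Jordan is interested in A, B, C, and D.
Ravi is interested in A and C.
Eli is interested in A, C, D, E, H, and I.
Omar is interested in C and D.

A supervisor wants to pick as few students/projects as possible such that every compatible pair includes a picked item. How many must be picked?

A maximum matching has 6 edges (e.g. Uma–I, Blake–A, Kai–D, Casey–C, Jordan–B, Eli–E).
By König's theorem the minimum vertex cover has the same size. One such cover is {Uma, Eli, A, B, C, D}.

6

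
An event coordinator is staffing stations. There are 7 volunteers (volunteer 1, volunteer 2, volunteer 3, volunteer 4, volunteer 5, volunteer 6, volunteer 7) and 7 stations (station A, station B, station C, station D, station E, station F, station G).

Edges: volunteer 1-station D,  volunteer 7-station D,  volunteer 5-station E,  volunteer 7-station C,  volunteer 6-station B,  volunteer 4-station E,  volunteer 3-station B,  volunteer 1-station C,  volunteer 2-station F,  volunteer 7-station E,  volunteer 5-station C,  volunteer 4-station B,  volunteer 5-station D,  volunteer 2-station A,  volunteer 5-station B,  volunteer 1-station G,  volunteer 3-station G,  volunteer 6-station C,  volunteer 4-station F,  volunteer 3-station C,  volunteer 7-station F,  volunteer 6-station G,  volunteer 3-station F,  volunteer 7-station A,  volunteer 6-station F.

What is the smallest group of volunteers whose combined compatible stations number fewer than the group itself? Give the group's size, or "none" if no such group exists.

A matching saturating every volunteer exists, for instance volunteer 1→station D, volunteer 2→station A, volunteer 3→station G, volunteer 4→station B, volunteer 5→station E, volunteer 6→station C, volunteer 7→station F.
By Hall's marriage theorem, this means |N(S)| ≥ |S| for every subset S, so no violating subset exists.

none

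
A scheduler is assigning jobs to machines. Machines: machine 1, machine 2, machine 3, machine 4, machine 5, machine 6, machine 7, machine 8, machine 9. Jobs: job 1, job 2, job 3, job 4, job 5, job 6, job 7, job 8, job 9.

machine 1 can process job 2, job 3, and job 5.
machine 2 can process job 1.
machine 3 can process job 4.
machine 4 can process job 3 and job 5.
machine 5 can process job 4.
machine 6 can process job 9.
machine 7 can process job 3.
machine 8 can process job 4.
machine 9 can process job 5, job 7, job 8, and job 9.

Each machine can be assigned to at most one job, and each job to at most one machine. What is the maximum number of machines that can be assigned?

7

A valid assignment of size 7: machine 1→job 2, machine 2→job 1, machine 3→job 4, machine 4→job 5, machine 6→job 9, machine 7→job 3, machine 9→job 8.
The set {machine 3, machine 5, machine 8} has only 1 neighbour ({job 4}), so by Hall's theorem at most 7 of the 9 machines can be matched.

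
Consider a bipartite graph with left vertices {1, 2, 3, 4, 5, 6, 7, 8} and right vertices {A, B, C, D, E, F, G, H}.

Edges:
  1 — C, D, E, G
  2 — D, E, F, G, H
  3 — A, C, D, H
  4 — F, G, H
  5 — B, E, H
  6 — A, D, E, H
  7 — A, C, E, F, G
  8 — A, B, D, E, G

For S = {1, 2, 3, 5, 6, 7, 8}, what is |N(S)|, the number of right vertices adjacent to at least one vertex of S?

The union of neighbours of {1, 2, 3, 5, 6, 7, 8} is {A, B, C, D, E, F, G, H}, which has 8 elements.
Since |N(S)| = 8 ≥ |S| = 7, Hall's condition holds for this subset.

8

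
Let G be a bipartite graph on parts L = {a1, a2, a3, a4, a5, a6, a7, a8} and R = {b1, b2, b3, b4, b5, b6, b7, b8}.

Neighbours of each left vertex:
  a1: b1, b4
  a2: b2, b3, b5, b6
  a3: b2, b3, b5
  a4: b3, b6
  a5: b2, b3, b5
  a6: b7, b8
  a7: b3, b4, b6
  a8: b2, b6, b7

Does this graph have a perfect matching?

A valid assignment of size 8: a1→b1, a2→b2, a3→b5, a4→b6, a5→b3, a6→b8, a7→b4, a8→b7.
Every left vertex is matched, so this is a perfect matching.

Yes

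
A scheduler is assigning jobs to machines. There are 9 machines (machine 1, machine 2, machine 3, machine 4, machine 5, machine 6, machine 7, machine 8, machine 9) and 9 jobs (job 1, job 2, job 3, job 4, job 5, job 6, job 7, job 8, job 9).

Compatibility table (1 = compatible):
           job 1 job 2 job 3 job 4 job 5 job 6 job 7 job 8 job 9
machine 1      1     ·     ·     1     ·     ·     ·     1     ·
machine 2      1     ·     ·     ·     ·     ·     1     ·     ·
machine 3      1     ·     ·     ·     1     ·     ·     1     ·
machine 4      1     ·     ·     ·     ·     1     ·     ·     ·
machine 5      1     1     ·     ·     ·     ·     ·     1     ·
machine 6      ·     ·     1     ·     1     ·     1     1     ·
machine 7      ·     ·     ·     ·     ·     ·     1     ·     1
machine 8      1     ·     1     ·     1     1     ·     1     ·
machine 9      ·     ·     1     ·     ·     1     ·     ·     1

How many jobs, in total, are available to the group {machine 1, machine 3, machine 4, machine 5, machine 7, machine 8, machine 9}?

The union of neighbours of {machine 1, machine 3, machine 4, machine 5, machine 7, machine 8, machine 9} is {job 1, job 2, job 3, job 4, job 5, job 6, job 7, job 8, job 9}, which has 9 elements.
Since |N(S)| = 9 ≥ |S| = 7, Hall's condition holds for this subset.

9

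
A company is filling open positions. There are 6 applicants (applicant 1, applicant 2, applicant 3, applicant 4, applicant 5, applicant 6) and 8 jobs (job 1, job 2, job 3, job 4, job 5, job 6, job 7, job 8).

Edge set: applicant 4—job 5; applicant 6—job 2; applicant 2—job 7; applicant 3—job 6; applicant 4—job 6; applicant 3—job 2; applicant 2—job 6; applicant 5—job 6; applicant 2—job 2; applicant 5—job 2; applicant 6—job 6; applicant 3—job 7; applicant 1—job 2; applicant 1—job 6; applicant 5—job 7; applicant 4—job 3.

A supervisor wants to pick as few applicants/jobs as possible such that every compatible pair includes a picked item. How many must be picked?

4

{applicant 4, job 2, job 6, job 7} is a vertex cover of size 4: every edge has an endpoint in this set.
No smaller cover exists because applicant 1–job 6, applicant 2–job 7, applicant 3–job 2, applicant 4–job 3 is a matching of size 4, and a cover must include an endpoint of each of these disjoint edges (König's theorem).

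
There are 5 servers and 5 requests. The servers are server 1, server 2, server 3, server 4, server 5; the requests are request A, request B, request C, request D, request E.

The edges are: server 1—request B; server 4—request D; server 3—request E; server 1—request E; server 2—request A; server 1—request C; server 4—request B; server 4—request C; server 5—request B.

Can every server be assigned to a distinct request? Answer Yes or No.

Yes

One maximum matching: server 1–request C, server 2–request A, server 3–request E, server 4–request D, server 5–request B.
Every server is matched, so this is a perfect matching.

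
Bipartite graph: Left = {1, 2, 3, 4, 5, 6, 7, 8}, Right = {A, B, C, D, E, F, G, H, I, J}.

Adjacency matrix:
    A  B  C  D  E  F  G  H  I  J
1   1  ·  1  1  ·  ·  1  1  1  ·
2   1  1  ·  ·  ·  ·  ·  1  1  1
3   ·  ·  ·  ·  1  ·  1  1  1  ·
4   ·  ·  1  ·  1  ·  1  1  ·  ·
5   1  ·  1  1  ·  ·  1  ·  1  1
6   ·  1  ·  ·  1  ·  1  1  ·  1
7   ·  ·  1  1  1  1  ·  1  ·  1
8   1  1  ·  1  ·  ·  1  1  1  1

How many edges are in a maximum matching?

A valid assignment of size 8: 1→A, 2→B, 3→G, 4→C, 5→D, 6→H, 7→E, 8→J.
This saturates every left vertex, so 8 is the maximum.

8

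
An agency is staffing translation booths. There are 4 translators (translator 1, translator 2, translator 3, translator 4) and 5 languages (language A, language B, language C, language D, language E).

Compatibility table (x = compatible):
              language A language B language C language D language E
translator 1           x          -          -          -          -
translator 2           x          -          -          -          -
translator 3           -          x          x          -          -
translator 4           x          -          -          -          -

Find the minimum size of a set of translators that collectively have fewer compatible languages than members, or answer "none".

Take S = {translator 1, translator 2}. Its neighbourhood is {language A}, so |N(S)| = 1 < |S| = 2.
No single vertex violates Hall's condition since each has at least one neighbour, so 2 is the minimum.

2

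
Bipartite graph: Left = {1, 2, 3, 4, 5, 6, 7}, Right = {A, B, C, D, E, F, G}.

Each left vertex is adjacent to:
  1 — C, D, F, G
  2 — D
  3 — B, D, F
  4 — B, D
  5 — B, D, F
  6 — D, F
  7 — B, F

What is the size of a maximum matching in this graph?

One maximum matching: 1→C, 2→D, 3→F, 4→B.
The set {2, 3, 4, 5, 6, 7} has only 3 neighbours ({B, D, F}), so by Hall's theorem at most 4 of the 7 left vertices can be matched.

4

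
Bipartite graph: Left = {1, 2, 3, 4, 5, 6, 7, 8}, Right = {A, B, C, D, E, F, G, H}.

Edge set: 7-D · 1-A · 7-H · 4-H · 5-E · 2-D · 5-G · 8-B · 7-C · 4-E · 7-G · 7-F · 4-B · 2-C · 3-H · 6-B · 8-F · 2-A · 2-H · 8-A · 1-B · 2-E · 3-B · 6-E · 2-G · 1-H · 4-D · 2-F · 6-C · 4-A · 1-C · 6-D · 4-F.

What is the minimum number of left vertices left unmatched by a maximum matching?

For example, pair 1-C, 2-G, 3-H, 4-A, 5-E, 6-D, 7-F, 8-B.
This saturates every left vertex, so 8 is the maximum.
That matches 8 of the 8, leaving 0 unmatched; no matching can do better.

0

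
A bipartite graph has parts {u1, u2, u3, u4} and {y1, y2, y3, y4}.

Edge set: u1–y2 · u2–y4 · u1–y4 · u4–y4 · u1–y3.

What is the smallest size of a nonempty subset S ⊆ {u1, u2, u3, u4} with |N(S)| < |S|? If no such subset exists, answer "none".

Take S = {u3}. Its neighbourhood is {}, so |N(S)| = 0 < |S| = 1.

1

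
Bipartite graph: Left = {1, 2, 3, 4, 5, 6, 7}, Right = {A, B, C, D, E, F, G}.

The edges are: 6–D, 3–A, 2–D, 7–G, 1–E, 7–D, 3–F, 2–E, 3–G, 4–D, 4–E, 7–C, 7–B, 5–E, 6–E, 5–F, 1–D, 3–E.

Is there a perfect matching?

No

The set {1, 2, 4, 6} has only 2 neighbours ({D, E}), so by Hall's theorem at most 5 of the 7 left vertices can be matched.
Hence no matching covers every left vertex.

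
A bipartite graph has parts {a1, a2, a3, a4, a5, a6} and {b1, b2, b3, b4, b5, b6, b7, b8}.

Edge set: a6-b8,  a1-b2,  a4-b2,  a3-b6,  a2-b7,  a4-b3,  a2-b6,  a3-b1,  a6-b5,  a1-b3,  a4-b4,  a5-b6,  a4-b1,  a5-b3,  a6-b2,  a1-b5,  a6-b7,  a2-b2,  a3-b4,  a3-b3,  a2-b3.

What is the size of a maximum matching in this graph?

For example, pair a1–b2, a2–b7, a3–b6, a4–b4, a5–b3, a6–b5.
All 6 left vertices are matched, so no larger matching exists.

6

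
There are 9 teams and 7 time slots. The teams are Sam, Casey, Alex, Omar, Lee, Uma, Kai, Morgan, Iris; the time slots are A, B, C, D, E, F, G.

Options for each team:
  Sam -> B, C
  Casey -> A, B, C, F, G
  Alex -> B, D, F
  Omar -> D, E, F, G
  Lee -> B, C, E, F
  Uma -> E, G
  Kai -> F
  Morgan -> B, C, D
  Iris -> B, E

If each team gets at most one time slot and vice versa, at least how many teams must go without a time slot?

One maximum matching: Sam-C, Casey-A, Alex-B, Omar-D, Lee-E, Uma-G, Kai-F.
The set {Sam, Alex, Omar, Lee, Uma, Kai, Morgan, Iris} has only 6 neighbours ({B, C, D, E, F, G}), so by Hall's theorem at most 7 of the 9 teams can be matched.
That matches 7 of the 9, leaving 2 unmatched; no matching can do better.

2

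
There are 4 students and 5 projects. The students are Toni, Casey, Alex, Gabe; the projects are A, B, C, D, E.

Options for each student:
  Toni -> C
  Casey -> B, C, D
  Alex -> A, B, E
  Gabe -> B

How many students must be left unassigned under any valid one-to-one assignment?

One maximum matching: Toni-C, Casey-D, Alex-E, Gabe-B.
All 4 students are matched, so no larger matching exists.
That matches 4 of the 4, leaving 0 unmatched; no matching can do better.

0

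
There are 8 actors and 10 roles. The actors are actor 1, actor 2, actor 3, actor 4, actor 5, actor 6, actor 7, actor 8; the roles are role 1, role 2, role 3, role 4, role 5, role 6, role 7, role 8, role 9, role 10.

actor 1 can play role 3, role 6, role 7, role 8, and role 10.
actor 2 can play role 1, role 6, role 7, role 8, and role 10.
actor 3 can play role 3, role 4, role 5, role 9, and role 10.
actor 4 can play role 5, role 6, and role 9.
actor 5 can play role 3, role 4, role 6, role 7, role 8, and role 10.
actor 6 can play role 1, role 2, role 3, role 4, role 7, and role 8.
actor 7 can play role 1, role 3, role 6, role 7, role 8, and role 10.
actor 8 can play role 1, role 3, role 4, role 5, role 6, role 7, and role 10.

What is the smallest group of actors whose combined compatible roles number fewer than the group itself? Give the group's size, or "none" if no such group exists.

A matching saturating every actor exists, for instance actor 1→role 3, actor 2→role 10, actor 3→role 9, actor 4→role 5, actor 5→role 6, actor 6→role 8, actor 7→role 1, actor 8→role 7.
By Hall's marriage theorem, this means |N(S)| ≥ |S| for every subset S, so no violating subset exists.

none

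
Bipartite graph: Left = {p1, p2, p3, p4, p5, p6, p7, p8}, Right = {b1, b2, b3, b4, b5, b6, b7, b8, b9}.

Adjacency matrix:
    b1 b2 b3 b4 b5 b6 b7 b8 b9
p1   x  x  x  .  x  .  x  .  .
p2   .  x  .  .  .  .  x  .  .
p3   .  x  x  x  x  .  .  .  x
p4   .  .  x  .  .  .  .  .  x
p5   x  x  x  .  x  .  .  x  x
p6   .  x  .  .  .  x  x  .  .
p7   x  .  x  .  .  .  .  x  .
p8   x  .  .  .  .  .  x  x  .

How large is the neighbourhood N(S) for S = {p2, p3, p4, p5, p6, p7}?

The union of neighbours of {p2, p3, p4, p5, p6, p7} is {b1, b2, b3, b4, b5, b6, b7, b8, b9}, which has 9 elements.
Since |N(S)| = 9 ≥ |S| = 6, Hall's condition holds for this subset.

9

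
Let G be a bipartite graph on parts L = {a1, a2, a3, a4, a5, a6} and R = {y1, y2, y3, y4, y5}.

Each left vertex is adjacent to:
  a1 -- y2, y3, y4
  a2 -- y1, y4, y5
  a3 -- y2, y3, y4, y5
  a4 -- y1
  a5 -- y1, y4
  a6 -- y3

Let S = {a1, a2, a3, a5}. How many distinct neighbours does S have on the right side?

The union of neighbours of {a1, a2, a3, a5} is {y1, y2, y3, y4, y5}, which has 5 elements.
Since |N(S)| = 5 ≥ |S| = 4, Hall's condition holds for this subset.

5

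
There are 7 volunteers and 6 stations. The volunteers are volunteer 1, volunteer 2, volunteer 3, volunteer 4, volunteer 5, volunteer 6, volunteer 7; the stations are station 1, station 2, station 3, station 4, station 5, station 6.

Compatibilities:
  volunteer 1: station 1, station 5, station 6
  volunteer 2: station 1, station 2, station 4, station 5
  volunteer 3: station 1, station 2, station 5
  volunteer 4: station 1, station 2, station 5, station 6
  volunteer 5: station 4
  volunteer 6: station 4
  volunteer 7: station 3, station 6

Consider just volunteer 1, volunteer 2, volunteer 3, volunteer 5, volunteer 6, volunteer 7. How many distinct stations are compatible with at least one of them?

6

The union of neighbours of {volunteer 1, volunteer 2, volunteer 3, volunteer 5, volunteer 6, volunteer 7} is {station 1, station 2, station 3, station 4, station 5, station 6}, which has 6 elements.
Since |N(S)| = 6 ≥ |S| = 6, Hall's condition holds for this subset.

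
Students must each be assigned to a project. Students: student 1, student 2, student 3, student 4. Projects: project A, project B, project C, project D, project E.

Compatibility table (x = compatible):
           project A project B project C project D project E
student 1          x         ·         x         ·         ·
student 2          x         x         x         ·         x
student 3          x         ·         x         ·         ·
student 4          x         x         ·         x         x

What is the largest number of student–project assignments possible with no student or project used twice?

For example, pair student 1–project A, student 2–project B, student 3–project C, student 4–project E.
This saturates every student, so 4 is the maximum.

4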